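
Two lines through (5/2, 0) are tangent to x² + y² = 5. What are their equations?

2x + y = 5 and 2x − y = 5

Let a tangent through (5/2, 0) have slope m. Its distance from (0, 0) must equal √5:
(−5/2m − (0))² = 5(m² + 1)
m² − 4 = 0, so m = −2 or m = 2.
With m = −2: 2x + y = 5. With m = 2: 2x − y = 5.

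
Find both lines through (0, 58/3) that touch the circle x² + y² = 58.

Let a tangent through (0, 58/3) have slope m. Its distance from (0, 0) must equal √58:
[m·(0) − (−58/3)]² = 58(m² + 1)
9m² − 49 = 0, so m = −7/3 or m = 7/3.
With m = −7/3: 7x + 3y = 58. With m = 7/3: 7x − 3y = −58.

7x + 3y = 58 and 7x − 3y = −58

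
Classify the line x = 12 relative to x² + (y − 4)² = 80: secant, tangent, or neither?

neither

d² = (1·0 + 0·4 − (12))² = 144; r² = 80.
Since d² > r², the line lies outside the circle.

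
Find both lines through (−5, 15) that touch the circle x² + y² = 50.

A line y − (15) = m(x − (−5)) is tangent when its distance from (0, 0) is 5√2:
(5m − (−15))² = 50(m² + 1)
m² − 6m − 7 = 0, so m = 7 or m = −1.
Through (−5, 15) these give 7x − y = −50 and x + y = 10.

7x − y = −50 and x + y = 10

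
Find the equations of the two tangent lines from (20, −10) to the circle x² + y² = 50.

A line y − (−10) = m(x − (20)) is tangent when its distance from (0, 0) is 5√2:
(−20m − (10))² = 50(m² + 1)
7m² + 8m + 1 = 0, so m = −1/7 or m = −1.
With m = −1/7: x + 7y = −50. With m = −1: x + y = 10.

x + 7y = −50 and x + y = 10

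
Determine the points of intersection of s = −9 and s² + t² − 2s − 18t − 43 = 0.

(−9, 4) and (−9, 14)

The line gives s = −9. Substituting into the circle:
t² − 18t + 56 = 0
t = 14 or t = 4, giving (−9, 14) and (−9, 4).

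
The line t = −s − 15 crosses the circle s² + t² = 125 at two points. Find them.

From the line, t = −s − 15. Substituting:
2s² + 30s + 100 = 0  ⟹  s² + 15s + 50 = 0
s = −5 or s = −10, giving (−5, −10) and (−10, −5).

(−10, −5) and (−5, −10)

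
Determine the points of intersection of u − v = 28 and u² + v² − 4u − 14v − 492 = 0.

Substitute v = u − 28:
2u² − 74u + 684 = 0  ⟹  u² − 37u + 342 = 0
u = 19 or u = 18, giving (19, −9) and (18, −10).

(18, −10) and (19, −9)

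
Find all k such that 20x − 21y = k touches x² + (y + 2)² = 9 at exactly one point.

Tangency holds when the distance from the centre (0, −2) to the line equals the radius 3:
|20·0 − 21·(−2) − k| / √841 = 3
|k − (42)| = 3·29, so k = 129 or k = −45.

k = −45 or k = 129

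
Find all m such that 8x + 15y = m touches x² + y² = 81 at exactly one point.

m = −153 or m = 153

For a tangent, require d(centre, line) = r = 9.
|8·0 + 15·0 − m| / √289 = 9
|m| = 9·17, so m = 153 or m = −153.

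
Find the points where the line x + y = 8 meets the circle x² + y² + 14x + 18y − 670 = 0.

(−11, 19) and (21, −13)

Substitute y = −x + 8:
2x² − 20x − 462 = 0  ⟹  x² − 10x − 231 = 0
x = 21 or x = −11, giving (21, −13) and (−11, 19).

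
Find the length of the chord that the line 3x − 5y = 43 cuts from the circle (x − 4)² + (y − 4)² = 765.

Centre (4, 4), r² = 765. Perpendicular distance d from centre to line = |−51| / √34 = 51/√34.
Chord = 2√(r² − d²) = 2·√(1377/2) = 9√34.

9√34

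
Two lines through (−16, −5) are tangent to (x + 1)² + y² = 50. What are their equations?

x − y = −11 and x + 7y = −51

Let a tangent through (−16, −5) have slope m. Its distance from (−1, 0) must equal 5√2:
[m·(15) − (5)]² = 50(m² + 1)
7m² − 6m − 1 = 0, so m = 1 or m = −1/7.
With m = 1: x − y = −11. With m = −1/7: x + 7y = −51.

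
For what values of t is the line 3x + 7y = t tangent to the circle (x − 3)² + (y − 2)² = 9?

The line touches the circle iff its distance from (3, 2) is 3:
|3·3 + 7·2 − t| / √58 = 3
|t − (23)| = 3√58.

t = 23 ± 3√58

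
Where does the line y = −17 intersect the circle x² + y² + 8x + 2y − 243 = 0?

(−6, −17) and (−2, −17)

Substitute y = −17:
x² + 8x + 12 = 0
x = −2 or x = −6, giving (−2, −17) and (−6, −17).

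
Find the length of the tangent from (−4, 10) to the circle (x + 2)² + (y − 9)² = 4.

With centre O = (−2, 9), |OP|² = 5 and r² = 4.
The tangent meets the radius at right angles, so tangent² = |PO|² − r² = 5 − 4 = 1.

1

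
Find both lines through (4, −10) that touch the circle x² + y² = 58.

Write the tangent as mx − y + (−10 − m·(4)) = 0 and set its distance from the centre to √58:
[m·(−4) − (10)]² = 58(m² + 1)
21m² − 40m − 21 = 0, so m = −3/7 or m = 7/3.
Through (4, −10) these give 3x + 7y = −58 and 7x − 3y = 58.

3x + 7y = −58 and 7x − 3y = 58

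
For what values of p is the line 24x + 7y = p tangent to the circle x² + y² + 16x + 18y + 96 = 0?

p = −430 or p = −80

Tangency holds when the distance from the centre (−8, −9) to the line equals the radius 7:
|24·(−8) + 7·(−9) − p| / √625 = 7
|p − (−255)| = 7·25, so p = −80 or p = −430.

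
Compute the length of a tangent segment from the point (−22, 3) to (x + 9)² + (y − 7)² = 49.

Centre (−9, 7), r² = 49. |PO|² = (−13)² + (−4)² = 185.
The tangent meets the radius at right angles, so tangent² = |PO|² − r² = 185 − 49 = 136.

2√34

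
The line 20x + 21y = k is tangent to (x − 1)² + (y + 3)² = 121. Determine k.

k = −362 or k = 276

The line touches the circle iff its distance from (1, −3) is 11:
|20·1 + 21·(−3) − k| / √841 = 11
|k − (−43)| = 11·29, so k = 276 or k = −362.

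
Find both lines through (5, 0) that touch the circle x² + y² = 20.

2x + y = 10 and 2x − y = 10

A line y − (0) = m(x − (5)) is tangent when its distance from (0, 0) is 2√5:
(−5m − (0))² = 20(m² + 1)
m² − 4 = 0, so m = −2 or m = 2.
Through (5, 0) these give 2x + y = 10 and 2x − y = 10.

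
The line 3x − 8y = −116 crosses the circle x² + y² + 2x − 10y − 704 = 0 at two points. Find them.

Express y = (116 + 3x)/8 and substitute into the circle:
73x² + 584x − 40880 = 0  ⟹  x² + 8x − 560 = 0
x = 20 or x = −28, giving (20, 22) and (−28, 4).

(−28, 4) and (20, 22)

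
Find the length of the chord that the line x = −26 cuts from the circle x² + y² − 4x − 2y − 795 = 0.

8

The line gives x = −26. Substituting into the circle:
y² − 2y − 15 = 0
y = 5 or y = −3, giving (−26, 5) and (−26, −3).
|(−26, 5) − (−26, −3)| = √((0)² + (8)²) = 8.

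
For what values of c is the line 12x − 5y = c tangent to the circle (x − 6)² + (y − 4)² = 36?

The line touches the circle iff its distance from (6, 4) is 6:
|12·6 − 5·4 − c| / √169 = 6
|c − (52)| = 6·13, so c = 130 or c = −26.

c = −26 or c = 130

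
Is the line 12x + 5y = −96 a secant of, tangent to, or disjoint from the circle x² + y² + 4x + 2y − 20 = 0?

disjoint

Substituting the line into the circle gives 169x² + 2284x + 7756 = 0.
Discriminant = (2284)² − 4·169·(7756) = −26400 < 0.
No real roots: the line does not meet the circle.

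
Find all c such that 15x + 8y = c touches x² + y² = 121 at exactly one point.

c = −187 or c = 187

For a tangent, require d(centre, line) = r = 11.
|15·0 + 8·0 − c| / √289 = 11
|c| = 11·17, so c = 187 or c = −187.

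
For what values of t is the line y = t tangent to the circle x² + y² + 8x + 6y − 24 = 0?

t = −10 or t = 4

The line touches the circle iff its distance from (−4, −3) is 7:
|0·(−4) + 1·(−3) − t| / √1 = 7
|t − (−3)| = 7, so t = 4 or t = −10.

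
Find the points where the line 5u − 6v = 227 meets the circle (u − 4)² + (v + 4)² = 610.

Express v = (−227 + 5u)/6 and substitute into the circle:
61u² − 2318u + 19825 = 0  ⟹  u² − 38u + 325 = 0
u = 25 or u = 13, giving (25, −17) and (13, −27).

(13, −27) and (25, −17)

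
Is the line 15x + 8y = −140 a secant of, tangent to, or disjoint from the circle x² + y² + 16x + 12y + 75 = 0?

secant

d² = (15·(−8) + 8·(−6) − (−140))²/289 = 784/289; r² = 25.
Since d² < r², the line cuts the circle twice.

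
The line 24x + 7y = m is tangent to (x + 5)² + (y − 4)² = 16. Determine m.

For a tangent, require d(centre, line) = r = 4.
|24·(−5) + 7·4 − m| / √625 = 4
|m − (−92)| = 4·25, so m = 8 or m = −192.

m = −192 or m = 8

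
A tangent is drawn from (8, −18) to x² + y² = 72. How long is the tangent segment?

The centre is (0, 0) and r = 6√2. The square of the distance from P to the centre is 64 + 324 = 388.
Power of the point: PT² = |PO|² − r² = 316, so PT = 2√79.

2√79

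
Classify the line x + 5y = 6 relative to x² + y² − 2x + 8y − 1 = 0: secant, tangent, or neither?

neither

Centre (1, −4), r² = 18. Distance² from centre to line = (−25)²/26 = 625/26.
Since d² > r², the line lies outside the circle.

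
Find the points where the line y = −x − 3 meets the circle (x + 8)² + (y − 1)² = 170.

(−15, 12) and (3, −6)

Substitute y = −x − 3:
2x² + 24x − 90 = 0  ⟹  x² + 12x − 45 = 0
x = 3 or x = −15, giving (3, −6) and (−15, 12).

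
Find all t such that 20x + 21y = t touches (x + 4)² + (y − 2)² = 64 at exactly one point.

The line touches the circle iff its distance from (−4, 2) is 8:
|20·(−4) + 21·2 − t| / √841 = 8
|t − (−38)| = 8·29, so t = 194 or t = −270.

t = −270 or t = 194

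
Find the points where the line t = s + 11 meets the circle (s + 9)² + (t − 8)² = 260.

(−17, −6) and (5, 16)

Express t = s + 11 and substitute into the circle:
2s² + 24s − 170 = 0  ⟹  s² + 12s − 85 = 0
s = 5 or s = −17, giving (5, 16) and (−17, −6).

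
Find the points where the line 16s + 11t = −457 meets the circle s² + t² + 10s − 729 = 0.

Substitute t = (−457 − 16s)/11:
377s² + 15834s + 120640 = 0  ⟹  s² + 42s + 320 = 0
s = −10 or s = −32, giving (−10, −27) and (−32, 5).

(−32, 5) and (−10, −27)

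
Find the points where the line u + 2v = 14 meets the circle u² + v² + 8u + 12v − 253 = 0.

(−8, 11) and (12, 1)

From the line, v = (14 − u)/2. Substituting:
5u² − 20u − 480 = 0  ⟹  u² − 4u − 96 = 0
u = 12 or u = −8, giving (12, 1) and (−8, 11).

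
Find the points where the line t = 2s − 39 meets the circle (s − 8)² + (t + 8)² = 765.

(2, −35) and (26, 13)

Substitute t = 2s − 39:
5s² − 140s + 260 = 0  ⟹  s² − 28s + 52 = 0
s = 26 or s = 2, giving (26, 13) and (2, −35).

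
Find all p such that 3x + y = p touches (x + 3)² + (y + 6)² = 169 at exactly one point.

p = −15 ± 13√10

For a tangent, require d(centre, line) = r = 13.
|3·(−3) + 1·(−6) − p| / √10 = 13
|p − (−15)| = 13√10.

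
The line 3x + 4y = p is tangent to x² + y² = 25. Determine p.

p = −25 or p = 25

The line touches the circle iff its distance from (0, 0) is 5:
|3·0 + 4·0 − p| / √25 = 5
|p| = 5·5, so p = 25 or p = −25.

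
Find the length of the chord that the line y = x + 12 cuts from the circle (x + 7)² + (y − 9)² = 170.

18√2

From the line, y = x + 12. Substituting:
2x² + 20x − 112 = 0  ⟹  x² + 10x − 56 = 0
x = 4 or x = −14, giving (4, 16) and (−14, −2).
Chord length = distance between (4, 16) and (−14, −2) = √648 = 18√2.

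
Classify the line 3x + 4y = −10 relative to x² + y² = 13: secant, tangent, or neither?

secant

d² = (3·0 + 4·0 − (−10))²/25 = 4; r² = 13.
Since d² < r², the line cuts the circle twice.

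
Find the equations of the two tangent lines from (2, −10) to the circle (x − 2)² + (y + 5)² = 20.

Let a tangent through (2, −10) have slope m. Its distance from (2, −5) must equal 2√5:
[m·(0) − (5)]² = 20(m² + 1)
4m² − 1 = 0, so m = 1/2 or m = −1/2.
With m = 1/2: x − 2y = 22. With m = −1/2: x + 2y = −18.

x − 2y = 22 and x + 2y = −18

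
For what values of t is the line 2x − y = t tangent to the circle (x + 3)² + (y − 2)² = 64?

t = −8 ± 8√5

Tangency holds when the distance from the centre (−3, 2) to the line equals the radius 8:
|2·(−3) − 1·2 − t| / √5 = 8
|t − (−8)| = 8√5.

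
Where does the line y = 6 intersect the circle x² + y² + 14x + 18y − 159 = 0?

From the line, y = 6. Substituting:
x² + 14x − 15 = 0
x = 1 or x = −15, giving (1, 6) and (−15, 6).

(−15, 6) and (1, 6)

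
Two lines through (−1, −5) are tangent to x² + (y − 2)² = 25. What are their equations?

A line y − (−5) = m(x − (−1)) is tangent when its distance from (0, 2) is 5:
(1m − (7))² = 25(m² + 1)
12m² + 7m − 12 = 0, so m = 3/4 or m = −4/3.
With m = 3/4: 3x − 4y = 17. With m = −4/3: 4x + 3y = −19.

3x − 4y = 17 and 4x + 3y = −19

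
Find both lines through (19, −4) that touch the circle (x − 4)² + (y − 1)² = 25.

y = −4 and 3x + 4y = 41

Let a tangent through (19, −4) have slope m. Its distance from (4, 1) must equal 5:
(−15m − (5))² = 25(m² + 1)
4m² + 3m = 0, so m = 0 or m = −3/4.
With m = 0: y = −4. With m = −3/4: 3x + 4y = 41.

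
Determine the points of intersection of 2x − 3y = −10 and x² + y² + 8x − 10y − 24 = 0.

Express y = (10 + 2x)/3 and substitute into the circle:
13x² + 52x − 416 = 0  ⟹  x² + 4x − 32 = 0
x = 4 or x = −8, giving (4, 6) and (−8, −2).

(−8, −2) and (4, 6)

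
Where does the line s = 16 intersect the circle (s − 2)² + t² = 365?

(16, −13) and (16, 13)

The line gives s = 16. Substituting into the circle:
t² − 169 = 0
t = 13 or t = −13, giving (16, 13) and (16, −13).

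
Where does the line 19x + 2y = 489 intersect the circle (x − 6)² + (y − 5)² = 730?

From the line, y = (489 − 19x)/2. Substituting:
365x² − 18250x + 226665 = 0  ⟹  x² − 50x + 621 = 0
x = 27 or x = 23, giving (27, −12) and (23, 26).

(23, 26) and (27, −12)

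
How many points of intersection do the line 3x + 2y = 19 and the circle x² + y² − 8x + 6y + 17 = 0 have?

Centre (4, −3), r² = 8. Distance² from centre to line = (−13)²/13 = 13.
Since d² > r², the line lies outside the circle.

0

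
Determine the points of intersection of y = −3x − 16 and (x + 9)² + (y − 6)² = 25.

Substitute y = −3x − 16:
10x² + 150x + 540 = 0  ⟹  x² + 15x + 54 = 0
x = −6 or x = −9, giving (−6, 2) and (−9, 11).

(−9, 11) and (−6, 2)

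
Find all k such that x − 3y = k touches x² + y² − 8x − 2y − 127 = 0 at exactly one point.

k = 1 ± 12√10

The line touches the circle iff its distance from (4, 1) is 12:
|1·4 − 3·1 − k| / √10 = 12
|k − (1)| = 12√10.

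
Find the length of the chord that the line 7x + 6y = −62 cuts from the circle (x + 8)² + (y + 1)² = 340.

4√85

Centre (−8, −1), r² = 340. Perpendicular distance d from centre to line = |0| / √85 = 0/√85.
Half the chord is √(r² − d²) = √(340), so the full chord is 4√85.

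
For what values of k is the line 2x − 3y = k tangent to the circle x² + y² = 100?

k = ±10√13

The line touches the circle iff its distance from (0, 0) is 10:
|2·0 − 3·0 − k| / √13 = 10
|k| = 10√13.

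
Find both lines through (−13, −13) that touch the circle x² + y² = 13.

3x − 2y = −13 and 2x − 3y = 13

Write the tangent as mx − y + (−13 − m·(−13)) = 0 and set its distance from the centre to √13:
(13m − (13))² = 13(m² + 1)
6m² − 13m + 6 = 0, so m = 3/2 or m = 2/3.
With m = 3/2: 3x − 2y = −13. With m = 2/3: 2x − 3y = 13.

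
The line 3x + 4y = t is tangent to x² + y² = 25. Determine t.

For a tangent, require d(centre, line) = r = 5.
|3·0 + 4·0 − t| / √25 = 5
|t| = 5·5, so t = 25 or t = −25.

t = −25 or t = 25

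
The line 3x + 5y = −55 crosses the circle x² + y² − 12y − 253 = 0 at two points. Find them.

(−15, −2) and (0, −11)

Express y = (−55 − 3x)/5 and substitute into the circle:
34x² + 510x = 0  ⟹  x² + 15x = 0
x = 0 or x = −15, giving (0, −11) and (−15, −2).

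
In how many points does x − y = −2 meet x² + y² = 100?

2

d² = (1·0 − 1·0 − (−2))²/2 = 2; r² = 100.
Since d² < r², the line cuts the circle twice.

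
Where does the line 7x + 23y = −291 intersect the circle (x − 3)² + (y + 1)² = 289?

(−12, −9) and (11, −16)

Express y = (−291 − 7x)/23 and substitute into the circle:
578x² + 578x − 76296 = 0  ⟹  x² + x − 132 = 0
x = 11 or x = −12, giving (11, −16) and (−12, −9).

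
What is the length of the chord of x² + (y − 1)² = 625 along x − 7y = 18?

35√2

Express y = (−18 + x)/7 and substitute into the circle:
50x² − 50x − 30000 = 0  ⟹  x² − x − 600 = 0
x = 25 or x = −24, giving (25, 1) and (−24, −6).
|(25, 1) − (−24, −6)| = √((49)² + (7)²) = 35√2.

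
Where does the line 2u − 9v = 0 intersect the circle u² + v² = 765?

(−27, −6) and (27, 6)

From the line, v = (2u)/9. Substituting:
85u² − 61965 = 0  ⟹  u² − 729 = 0
u = 27 or u = −27, giving (27, 6) and (−27, −6).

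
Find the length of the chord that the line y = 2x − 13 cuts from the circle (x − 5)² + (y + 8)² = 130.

10√5

Express y = 2x − 13 and substitute into the circle:
5x² − 30x − 80 = 0  ⟹  x² − 6x − 16 = 0
x = 8 or x = −2, giving (8, 3) and (−2, −17).
|(8, 3) − (−2, −17)| = √((10)² + (20)²) = 10√5.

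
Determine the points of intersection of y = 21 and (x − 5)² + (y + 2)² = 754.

From the line, y = 21. Substituting:
x² − 10x − 200 = 0
x = 20 or x = −10, giving (20, 21) and (−10, 21).

(−10, 21) and (20, 21)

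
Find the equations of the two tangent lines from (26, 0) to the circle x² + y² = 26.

x + 5y = 26 and x − 5y = 26

Write the tangent as mx − y + (0 − m·(26)) = 0 and set its distance from the centre to √26:
(−26m − (0))² = 26(m² + 1)
25m² − 1 = 0, so m = −1/5 or m = 1/5.
Through (26, 0) these give x + 5y = 26 and x − 5y = 26.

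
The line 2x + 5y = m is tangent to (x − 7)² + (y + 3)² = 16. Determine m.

Tangency holds when the distance from the centre (7, −3) to the line equals the radius 4:
|2·7 + 5·(−3) − m| / √29 = 4
|m − (−1)| = 4√29.

m = −1 ± 4√29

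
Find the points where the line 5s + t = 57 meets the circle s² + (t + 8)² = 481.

(9, 12) and (16, −23)

Substitute t = −5s + 57:
26s² − 650s + 3744 = 0  ⟹  s² − 25s + 144 = 0
s = 16 or s = 9, giving (16, −23) and (9, 12).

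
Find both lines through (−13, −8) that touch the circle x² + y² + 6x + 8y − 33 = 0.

7x − 3y = −67 and 3x + 7y = −95

Let a tangent through (−13, −8) have slope m. Its distance from (−3, −4) must equal √58:
(10m − (4))² = 58(m² + 1)
21m² − 40m − 21 = 0, so m = 7/3 or m = −3/7.
With m = 7/3: 7x − 3y = −67. With m = −3/7: 3x + 7y = −95.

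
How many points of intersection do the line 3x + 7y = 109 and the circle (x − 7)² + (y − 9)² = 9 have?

Substituting the line into the circle gives 58x² − 962x + 4076 = 0.
Δ = 925444 − 945632 = −20188.
No real roots: the line does not meet the circle.

0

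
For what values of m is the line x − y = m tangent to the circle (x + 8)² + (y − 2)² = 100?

m = −10 ± 10√2

The line touches the circle iff its distance from (−8, 2) is 10:
|1·(−8) − 1·2 − m| / √2 = 10
|m − (−10)| = 10√2.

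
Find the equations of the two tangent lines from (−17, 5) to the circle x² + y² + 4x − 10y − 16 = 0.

Write the tangent as mx − y + (5 − m·(−17)) = 0 and set its distance from the centre to 3√5:
(15m − (0))² = 45(m² + 1)
4m² − 1 = 0, so m = −1/2 or m = 1/2.
With m = −1/2: x + 2y = −7. With m = 1/2: x − 2y = −27.

x + 2y = −7 and x − 2y = −27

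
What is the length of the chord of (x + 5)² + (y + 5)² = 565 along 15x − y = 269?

Substitute y = 15x − 269:
226x² − 7910x + 69156 = 0  ⟹  x² − 35x + 306 = 0
x = 18 or x = 17, giving (18, 1) and (17, −14).
Chord length = distance between (18, 1) and (17, −14) = √226 = √226.

√226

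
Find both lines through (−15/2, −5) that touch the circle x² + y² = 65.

8x + y = −65 and 4x + 7y = −65

Write the tangent as mx − y + (−5 − m·(−15/2)) = 0 and set its distance from the centre to √65:
(15/2m − (5))² = 65(m² + 1)
7m² + 60m + 32 = 0, so m = −8 or m = −4/7.
With m = −8: 8x + y = −65. With m = −4/7: 4x + 7y = −65.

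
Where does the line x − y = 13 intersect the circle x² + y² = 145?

Express y = x − 13 and substitute into the circle:
2x² − 26x + 24 = 0  ⟹  x² − 13x + 12 = 0
x = 12 or x = 1, giving (12, −1) and (1, −12).

(1, −12) and (12, −1)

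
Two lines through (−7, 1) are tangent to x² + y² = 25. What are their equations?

4x + 3y = −25 and 3x − 4y = −25

Let a tangent through (−7, 1) have slope m. Its distance from (0, 0) must equal 5:
(7m − (−1))² = 25(m² + 1)
12m² + 7m − 12 = 0, so m = −4/3 or m = 3/4.
With m = −4/3: 4x + 3y = −25. With m = 3/4: 3x − 4y = −25.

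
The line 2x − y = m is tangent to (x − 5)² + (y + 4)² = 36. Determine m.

m = 14 ± 6√5

For a tangent, require d(centre, line) = r = 6.
|2·5 − 1·(−4) − m| / √5 = 6
|m − (14)| = 6√5.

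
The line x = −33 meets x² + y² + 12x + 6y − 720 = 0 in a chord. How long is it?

12

The line gives x = −33. Substituting into the circle:
y² + 6y − 27 = 0
y = 3 or y = −9, giving (−33, 3) and (−33, −9).
Chord length = distance between (−33, 3) and (−33, −9) = √144 = 12.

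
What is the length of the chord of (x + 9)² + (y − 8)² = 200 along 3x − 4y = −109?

20

The distance from (−9, 8) to the line is 50/√25, and r² = 200.
Chord = 2√(r² − d²) = 2·√(100) = 20.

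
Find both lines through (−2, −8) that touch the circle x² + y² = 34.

Let a tangent through (−2, −8) have slope m. Its distance from (0, 0) must equal √34:
(2m − (8))² = 34(m² + 1)
15m² + 16m − 15 = 0, so m = 3/5 or m = −5/3.
With m = 3/5: 3x − 5y = 34. With m = −5/3: 5x + 3y = −34.

3x − 5y = 34 and 5x + 3y = −34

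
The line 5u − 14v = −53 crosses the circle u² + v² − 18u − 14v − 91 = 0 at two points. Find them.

(−5, 2) and (23, 12)

Substitute v = (53 + 5u)/14:
221u² − 3978u − 25415 = 0  ⟹  u² − 18u − 115 = 0
u = 23 or u = −5, giving (23, 12) and (−5, 2).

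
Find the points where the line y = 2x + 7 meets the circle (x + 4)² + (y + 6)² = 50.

Substitute y = 2x + 7:
5x² + 60x + 135 = 0  ⟹  x² + 12x + 27 = 0
x = −3 or x = −9, giving (−3, 1) and (−9, −11).

(−9, −11) and (−3, 1)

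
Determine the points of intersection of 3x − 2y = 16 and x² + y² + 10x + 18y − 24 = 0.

(−8, −20) and (4, −2)

From the line, y = (−16 + 3x)/2. Substituting:
13x² + 52x − 416 = 0  ⟹  x² + 4x − 32 = 0
x = 4 or x = −8, giving (4, −2) and (−8, −20).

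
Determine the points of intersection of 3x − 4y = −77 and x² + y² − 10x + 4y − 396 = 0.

From the line, y = (77 + 3x)/4. Substituting:
25x² + 350x + 825 = 0  ⟹  x² + 14x + 33 = 0
x = −3 or x = −11, giving (−3, 17) and (−11, 11).

(−11, 11) and (−3, 17)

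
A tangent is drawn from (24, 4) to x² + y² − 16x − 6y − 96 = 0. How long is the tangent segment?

2√22

Centre (8, 3), r² = 169. |PO|² = (16)² + (1)² = 257.
By the tangent–radius right angle, tangent length = √(|PO|² − r²) = √88 = 2√22.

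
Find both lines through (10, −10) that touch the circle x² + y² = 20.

2x + y = 10 and x + 2y = −10

Let a tangent through (10, −10) have slope m. Its distance from (0, 0) must equal 2√5:
[m·(−10) − (10)]² = 20(m² + 1)
2m² + 5m + 2 = 0, so m = −2 or m = −1/2.
With m = −2: 2x + y = 10. With m = −1/2: x + 2y = −10.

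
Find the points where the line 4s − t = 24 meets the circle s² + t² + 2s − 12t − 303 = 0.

(3, −12) and (11, 20)

Substitute t = 4s − 24:
17s² − 238s + 561 = 0  ⟹  s² − 14s + 33 = 0
s = 11 or s = 3, giving (11, 20) and (3, −12).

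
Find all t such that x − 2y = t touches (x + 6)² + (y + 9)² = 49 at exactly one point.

Tangency holds when the distance from the centre (−6, −9) to the line equals the radius 7:
|1·(−6) − 2·(−9) − t| / √5 = 7
|t − (12)| = 7√5.

t = 12 ± 7√5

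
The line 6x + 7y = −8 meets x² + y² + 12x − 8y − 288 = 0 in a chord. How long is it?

The distance from (−6, 4) to the line is 0/√85, and r² = 340.
Chord = 2√(r² − d²) = 2·√(340) = 4√85.

4√85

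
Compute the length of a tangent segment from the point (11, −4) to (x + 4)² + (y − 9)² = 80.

Centre (−4, 9), r² = 80. |PO|² = (15)² + (−13)² = 394.
Power of the point: PT² = |PO|² − r² = 314, so PT = √314.

√314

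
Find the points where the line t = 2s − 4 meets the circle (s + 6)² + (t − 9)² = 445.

(−4, −12) and (12, 20)

Express t = 2s − 4 and substitute into the circle:
5s² − 40s − 240 = 0  ⟹  s² − 8s − 48 = 0
s = 12 or s = −4, giving (12, 20) and (−4, −12).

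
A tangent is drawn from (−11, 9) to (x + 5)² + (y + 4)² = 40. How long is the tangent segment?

√165

The centre is (−5, −4) and r = 2√10. The square of the distance from P to the centre is 36 + 169 = 205.
Power of the point: PT² = |PO|² − r² = 165, so PT = √165.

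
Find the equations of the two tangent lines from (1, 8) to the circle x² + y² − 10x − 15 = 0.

3x − y = −5 and x + 3y = 25

Let a tangent through (1, 8) have slope m. Its distance from (5, 0) must equal 2√10:
[m·(4) − (−8)]² = 40(m² + 1)
3m² − 8m − 3 = 0, so m = 3 or m = −1/3.
With m = 3: 3x − y = −5. With m = −1/3: x + 3y = 25.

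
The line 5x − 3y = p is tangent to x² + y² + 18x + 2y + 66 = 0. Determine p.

p = −42 ± 4√34

Tangency holds when the distance from the centre (−9, −1) to the line equals the radius 4:
|5·(−9) − 3·(−1) − p| / √34 = 4
|p − (−42)| = 4√34.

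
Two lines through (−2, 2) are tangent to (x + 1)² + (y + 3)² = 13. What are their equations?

2x + 3y = 2 and 3x − 2y = −10

A line y − (2) = m(x − (−2)) is tangent when its distance from (−1, −3) is √13:
(1m − (−5))² = 13(m² + 1)
6m² − 5m − 6 = 0, so m = −2/3 or m = 3/2.
With m = −2/3: 2x + 3y = 2. With m = 3/2: 3x − 2y = −10.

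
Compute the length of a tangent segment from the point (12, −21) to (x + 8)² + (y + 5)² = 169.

With centre O = (−8, −5), |OP|² = 656 and r² = 169.
The tangent meets the radius at right angles, so tangent² = |PO|² − r² = 656 − 169 = 487.

√487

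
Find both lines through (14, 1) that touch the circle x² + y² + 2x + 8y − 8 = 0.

3x − 4y = 38 and y = 1

Write the tangent as mx − y + (1 − m·(14)) = 0 and set its distance from the centre to 5:
(−15m − (−5))² = 25(m² + 1)
4m² − 3m = 0, so m = 3/4 or m = 0.
Through (14, 1) these give 3x − 4y = 38 and y = 1.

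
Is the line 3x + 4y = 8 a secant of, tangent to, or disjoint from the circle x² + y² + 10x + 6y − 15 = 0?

tangent

d² = (3·(−5) + 4·(−3) − (8))²/25 = 49; r² = 49.
Since d² = r², the line is tangent.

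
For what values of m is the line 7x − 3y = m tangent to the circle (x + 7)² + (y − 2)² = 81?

m = −55 ± 9√58

The line touches the circle iff its distance from (−7, 2) is 9:
|7·(−7) − 3·2 − m| / √58 = 9
|m − (−55)| = 9√58.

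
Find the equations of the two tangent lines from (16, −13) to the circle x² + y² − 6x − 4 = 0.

Let a tangent through (16, −13) have slope m. Its distance from (3, 0) must equal √13:
(−13m − (13))² = 13(m² + 1)
6m² + 13m + 6 = 0, so m = −2/3 or m = −3/2.
With m = −2/3: 2x + 3y = −7. With m = −3/2: 3x + 2y = 22.

2x + 3y = −7 and 3x + 2y = 22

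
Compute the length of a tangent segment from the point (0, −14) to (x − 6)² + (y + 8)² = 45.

With centre O = (6, −8), |OP|² = 72 and r² = 45.
The tangent meets the radius at right angles, so tangent² = |PO|² − r² = 72 − 45 = 27.

3√3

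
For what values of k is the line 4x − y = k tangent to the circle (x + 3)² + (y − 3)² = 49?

Tangency holds when the distance from the centre (−3, 3) to the line equals the radius 7:
|4·(−3) − 1·3 − k| / √17 = 7
|k − (−15)| = 7√17.

k = −15 ± 7√17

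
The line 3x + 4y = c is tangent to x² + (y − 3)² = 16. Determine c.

c = −8 or c = 32

Tangency holds when the distance from the centre (0, 3) to the line equals the radius 4:
|3·0 + 4·3 − c| / √25 = 4
|c − (12)| = 4·5, so c = 32 or c = −8.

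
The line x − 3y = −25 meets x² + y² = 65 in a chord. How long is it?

√10

The distance from (0, 0) to the line is 25/√10, and r² = 65.
Chord = 2√(r² − d²) = 2·√(5/2) = √10.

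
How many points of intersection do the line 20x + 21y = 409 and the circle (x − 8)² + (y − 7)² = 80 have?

Substituting the line into the circle gives 841x² − 17536x + 61588 = 0.
Δ = 307511296 − 207182032 = 100329264.
Two real roots: the line is a secant.

2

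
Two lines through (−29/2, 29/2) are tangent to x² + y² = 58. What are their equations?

7x + 3y = −58 and 3x + 7y = 58

Write the tangent as mx − y + (29/2 − m·(−29/2)) = 0 and set its distance from the centre to √58:
(29/2m − (−29/2))² = 58(m² + 1)
21m² + 58m + 21 = 0, so m = −7/3 or m = −3/7.
Through (−29/2, 29/2) these give 7x + 3y = −58 and 3x + 7y = 58.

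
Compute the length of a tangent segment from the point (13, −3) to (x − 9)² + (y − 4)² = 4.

With centre O = (9, 4), |OP|² = 65 and r² = 4.
Power of the point: PT² = |PO|² − r² = 61, so PT = √61.

√61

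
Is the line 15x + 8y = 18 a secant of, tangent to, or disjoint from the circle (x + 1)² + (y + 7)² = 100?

secant

Substituting the line into the circle gives 289x² − 2092x − 860 = 0.
Δ = 4376464 − (−994160) = 5370624.
Two real roots: the line is a secant.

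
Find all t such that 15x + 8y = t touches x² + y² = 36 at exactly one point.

The line touches the circle iff its distance from (0, 0) is 6:
|15·0 + 8·0 − t| / √289 = 6
|t| = 6·17, so t = 102 or t = −102.

t = −102 or t = 102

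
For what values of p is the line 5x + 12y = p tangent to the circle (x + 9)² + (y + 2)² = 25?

The line touches the circle iff its distance from (−9, −2) is 5:
|5·(−9) + 12·(−2) − p| / √169 = 5
|p − (−69)| = 5·13, so p = −4 or p = −134.

p = −134 or p = −4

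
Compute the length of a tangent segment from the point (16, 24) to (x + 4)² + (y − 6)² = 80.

The centre is (−4, 6) and r = 4√5. The square of the distance from P to the centre is 400 + 324 = 724.
Power of the point: PT² = |PO|² − r² = 644, so PT = 2√161.

2√161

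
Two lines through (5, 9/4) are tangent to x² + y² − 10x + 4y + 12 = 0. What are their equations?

A line y − (9/4) = m(x − (5)) is tangent when its distance from (5, −2) is √17:
(0m − (−17/4))² = 17(m² + 1)
16m² − 1 = 0, so m = 1/4 or m = −1/4.
With m = 1/4: x − 4y = −4. With m = −1/4: x + 4y = 14.

x − 4y = −4 and x + 4y = 14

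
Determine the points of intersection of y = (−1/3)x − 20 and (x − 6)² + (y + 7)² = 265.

(−6, −18) and (9, −23)

Substitute y = (−60 − x)/3:
10x² − 30x − 540 = 0  ⟹  x² − 3x − 54 = 0
x = 9 or x = −6, giving (9, −23) and (−6, −18).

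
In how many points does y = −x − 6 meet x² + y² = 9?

Substituting the line into the circle gives 2x² + 12x + 27 = 0.
Δ = 144 − 216 = −72.
No real roots: the line does not meet the circle.

0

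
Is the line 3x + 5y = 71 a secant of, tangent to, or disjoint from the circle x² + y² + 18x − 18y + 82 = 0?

Centre (−9, 9), r² = 80. Distance² from centre to line = (−53)²/34 = 2809/34.
Since d² > r², the line lies outside the circle.

disjoint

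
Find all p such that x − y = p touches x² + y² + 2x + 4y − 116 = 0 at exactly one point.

p = 1 ± 11√2

The line touches the circle iff its distance from (−1, −2) is 11:
|1·(−1) − 1·(−2) − p| / √2 = 11
|p − (1)| = 11√2.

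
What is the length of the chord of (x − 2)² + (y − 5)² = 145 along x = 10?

18

Centre (2, 5), r² = 145. Perpendicular distance d from centre to line = |−8| / √1 = 8.
Half the chord is √(r² − d²) = √(81), so the full chord is 18.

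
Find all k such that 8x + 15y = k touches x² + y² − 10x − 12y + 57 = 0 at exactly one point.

The line touches the circle iff its distance from (5, 6) is 2:
|8·5 + 15·6 − k| / √289 = 2
|k − (130)| = 2·17, so k = 164 or k = 96.

k = 96 or k = 164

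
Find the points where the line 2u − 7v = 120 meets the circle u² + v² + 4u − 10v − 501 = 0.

Substitute v = (−120 + 2u)/7:
53u² − 424u − 1749 = 0  ⟹  u² − 8u − 33 = 0
u = 11 or u = −3, giving (11, −14) and (−3, −18).

(−3, −18) and (11, −14)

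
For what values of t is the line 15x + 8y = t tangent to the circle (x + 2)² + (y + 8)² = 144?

Tangency holds when the distance from the centre (−2, −8) to the line equals the radius 12:
|15·(−2) + 8·(−8) − t| / √289 = 12
|t − (−94)| = 12·17, so t = 110 or t = −298.

t = −298 or t = 110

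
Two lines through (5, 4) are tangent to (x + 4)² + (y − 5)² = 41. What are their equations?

A line y − (4) = m(x − (5)) is tangent when its distance from (−4, 5) is √41:
(−9m − (1))² = 41(m² + 1)
20m² + 9m − 20 = 0, so m = 4/5 or m = −5/4.
With m = 4/5: 4x − 5y = 0. With m = −5/4: 5x + 4y = 41.

4x − 5y = 0 and 5x + 4y = 41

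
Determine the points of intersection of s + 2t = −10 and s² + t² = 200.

(−14, 2) and (10, −10)

From the line, t = (−10 − s)/2. Substituting:
5s² + 20s − 700 = 0  ⟹  s² + 4s − 140 = 0
s = 10 or s = −14, giving (10, −10) and (−14, 2).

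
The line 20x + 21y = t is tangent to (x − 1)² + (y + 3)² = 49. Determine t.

t = −246 or t = 160

The line touches the circle iff its distance from (1, −3) is 7:
|20·1 + 21·(−3) − t| / √841 = 7
|t − (−43)| = 7·29, so t = 160 or t = −246.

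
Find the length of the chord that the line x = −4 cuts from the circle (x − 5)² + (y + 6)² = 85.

4

The distance from (5, −6) to the line is 9, and r² = 85.
Chord = 2√(r² − d²) = 2·√(4) = 4.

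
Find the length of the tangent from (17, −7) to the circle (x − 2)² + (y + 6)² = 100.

3√14

Centre (2, −6), r² = 100. |PO|² = (15)² + (−1)² = 226.
By the tangent–radius right angle, tangent length = √(|PO|² − r²) = √126 = 3√14.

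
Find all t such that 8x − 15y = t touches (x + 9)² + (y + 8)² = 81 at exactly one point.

t = −105 or t = 201

For a tangent, require d(centre, line) = r = 9.
|8·(−9) − 15·(−8) − t| / √289 = 9
|t − (48)| = 9·17, so t = 201 or t = −105.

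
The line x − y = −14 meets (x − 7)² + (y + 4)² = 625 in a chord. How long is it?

25√2

Centre (7, −4), r² = 625. Perpendicular distance d from centre to line = |25| / √2 = 25/√2.
Chord = 2√(r² − d²) = 2·√(625/2) = 25√2.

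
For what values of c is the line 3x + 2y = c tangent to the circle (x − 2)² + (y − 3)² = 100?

c = 12 ± 10√13

For a tangent, require d(centre, line) = r = 10.
|3·2 + 2·3 − c| / √13 = 10
|c − (12)| = 10√13.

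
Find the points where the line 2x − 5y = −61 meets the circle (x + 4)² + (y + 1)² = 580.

(−28, 1) and (12, 17)

Substitute y = (61 + 2x)/5:
29x² + 464x − 9744 = 0  ⟹  x² + 16x − 336 = 0
x = 12 or x = −28, giving (12, 17) and (−28, 1).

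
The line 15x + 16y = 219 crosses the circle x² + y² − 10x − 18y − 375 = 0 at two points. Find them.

(−11, 24) and (21, −6)

From the line, y = (219 − 15x)/16. Substituting:
481x² − 4810x − 111111 = 0  ⟹  x² − 10x − 231 = 0
x = 21 or x = −11, giving (21, −6) and (−11, 24).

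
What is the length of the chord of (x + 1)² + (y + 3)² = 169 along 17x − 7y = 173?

Express y = (−173 + 17x)/7 and substitute into the circle:
338x² − 5070x + 14872 = 0  ⟹  x² − 15x + 44 = 0
x = 11 or x = 4, giving (11, 2) and (4, −15).
Chord length = distance between (11, 2) and (4, −15) = √338 = 13√2.

13√2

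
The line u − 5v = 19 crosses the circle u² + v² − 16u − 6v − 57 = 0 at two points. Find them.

Substitute v = (−19 + u)/5:
26u² − 468u − 494 = 0  ⟹  u² − 18u − 19 = 0
u = 19 or u = −1, giving (19, 0) and (−1, −4).

(−1, −4) and (19, 0)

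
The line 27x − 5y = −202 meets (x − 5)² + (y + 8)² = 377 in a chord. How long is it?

Express y = (202 + 27x)/5 and substitute into the circle:
754x² + 12818x + 49764 = 0  ⟹  x² + 17x + 66 = 0
x = −6 or x = −11, giving (−6, 8) and (−11, −19).
|(−6, 8) − (−11, −19)| = √((5)² + (27)²) = √754.

√754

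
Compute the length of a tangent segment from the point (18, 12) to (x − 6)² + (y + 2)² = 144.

14

Centre (6, −2), r² = 144. |PO|² = (12)² + (14)² = 340.
The tangent meets the radius at right angles, so tangent² = |PO|² − r² = 340 − 144 = 196.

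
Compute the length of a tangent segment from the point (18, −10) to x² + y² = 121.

√303

Centre (0, 0), r² = 121. |PO|² = (18)² + (−10)² = 424.
The tangent meets the radius at right angles, so tangent² = |PO|² − r² = 424 − 121 = 303.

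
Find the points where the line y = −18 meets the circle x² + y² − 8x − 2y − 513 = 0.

(−9, −18) and (17, −18)

From the line, y = −18. Substituting:
x² − 8x − 153 = 0
x = 17 or x = −9, giving (17, −18) and (−9, −18).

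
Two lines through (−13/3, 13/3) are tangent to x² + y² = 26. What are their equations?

x − 5y = −26 and 5x − y = −26

A line y − (13/3) = m(x − (−13/3)) is tangent when its distance from (0, 0) is √26:
[m·(13/3) − (−13/3)]² = 26(m² + 1)
5m² − 26m + 5 = 0, so m = 1/5 or m = 5.
With m = 1/5: x − 5y = −26. With m = 5: 5x − y = −26.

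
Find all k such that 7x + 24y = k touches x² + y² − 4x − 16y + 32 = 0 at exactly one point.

Tangency holds when the distance from the centre (2, 8) to the line equals the radius 6:
|7·2 + 24·8 − k| / √625 = 6
|k − (206)| = 6·25, so k = 356 or k = 56.

k = 56 or k = 356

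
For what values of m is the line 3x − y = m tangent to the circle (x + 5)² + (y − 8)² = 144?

For a tangent, require d(centre, line) = r = 12.
|3·(−5) − 1·8 − m| / √10 = 12
|m − (−23)| = 12√10.

m = −23 ± 12√10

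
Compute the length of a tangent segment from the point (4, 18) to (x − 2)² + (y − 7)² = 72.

√53

The centre is (2, 7) and r = 6√2. The square of the distance from P to the centre is 4 + 121 = 125.
The tangent meets the radius at right angles, so tangent² = |PO|² − r² = 125 − 72 = 53.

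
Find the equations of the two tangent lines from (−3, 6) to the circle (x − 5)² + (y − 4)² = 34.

5x + 3y = 3 and 3x − 5y = −39

Write the tangent as mx − y + (6 − m·(−3)) = 0 and set its distance from the centre to √34:
[m·(8) − (−2)]² = 34(m² + 1)
15m² + 16m − 15 = 0, so m = −5/3 or m = 3/5.
Through (−3, 6) these give 5x + 3y = 3 and 3x − 5y = −39.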